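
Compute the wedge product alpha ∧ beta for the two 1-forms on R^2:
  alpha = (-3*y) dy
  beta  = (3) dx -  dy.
alpha ∧ beta = (9*y) dx ∧ dy

Distribute the wedge, using dx_i ∧ dx_j = -dx_j ∧ dx_i and dx_i ∧ dx_i = 0. For each pair (i, j) with i < j, the coefficient of dx_i ∧ dx_j in alpha ∧ beta is (alpha_i * beta_j - alpha_j * beta_i). Collecting: alpha ∧ beta = (9*y) dx ∧ dy.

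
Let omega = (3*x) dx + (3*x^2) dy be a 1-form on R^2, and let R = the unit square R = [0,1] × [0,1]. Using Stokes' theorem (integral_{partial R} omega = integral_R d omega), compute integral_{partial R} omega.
integral_(partial R) omega = 3

Stokes: integral_partial_R omega = integral_R d omega with d omega = (∂Q/∂x - ∂P/∂y) dx ∧ dy.
  ∂Q/∂x = 6*x
  ∂P/∂y = 0
  integrand = ∂Q/∂x - ∂P/∂y = 6*x.
Integrating over R: integral_0^1 integral_0^1 (6*x) dx dy = 3.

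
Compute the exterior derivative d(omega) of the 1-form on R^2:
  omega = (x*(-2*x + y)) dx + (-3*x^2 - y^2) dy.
d(omega) = (-7*x) dx ∧ dy

For a 1-form omega = sum_i f_i dx_i, the exterior derivative is
  d(omega) = sum_{i < j} (∂f_j/∂x_i - ∂f_i/∂x_j) dx_i ∧ dx_j.
  coefficient of dx ∧ dy: ∂f_2/∂x - ∂f_1/∂y = ∂(-3*x^2 - y^2)/∂x - ∂(x*(-2*x + y))/∂y = -7*x
Assembling: d(omega) = (-7*x) dx ∧ dy.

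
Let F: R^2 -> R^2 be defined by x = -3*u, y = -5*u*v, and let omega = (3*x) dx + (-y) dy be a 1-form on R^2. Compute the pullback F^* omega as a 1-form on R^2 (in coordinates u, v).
F^* omega = (u*(27 - 25*v^2)) du + (-25*u^2*v) dv

Using F^*(f dg) = (f ∘ F) d(g ∘ F), substitute each coordinate x_i by F_i(u, v) in f_i, and replace dx_i by d F_i = (∂F_i/∂u) du + (∂F_i/∂v) dv.
  For the x component: f_1(F) = -9*u; d F_1 = (-3) du + (0) dv
  For the y component: f_2(F) = 5*u*v; d F_2 = (-5*v) du + (-5*u) dv
Combining and collecting du, dv coefficients:
  coeff of du: u*(27 - 25*v^2)
  coeff of dv: -25*u^2*v
F^* omega = (u*(27 - 25*v^2)) du + (-25*u^2*v) dv.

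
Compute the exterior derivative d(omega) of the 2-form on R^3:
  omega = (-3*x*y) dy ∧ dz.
d(omega) = (-3*y) dx ∧ dy ∧ dz

For a 2-form omega = sum_{i<j} g_{ij} dx_i ∧ dx_j, the exterior derivative is
  d(omega) = sum_{i<j} d(g_{ij}) ∧ dx_i ∧ dx_j = sum_{i<j, k} (∂g_{ij}/∂x_k) dx_k ∧ dx_i ∧ dx_j.
Expand each term, using dx_k ∧ dx_i ∧ dx_j = sgn(permutation) dx_{(a)} ∧ dx_{(b)} ∧ dx_{(c)} with (a < b < c) sorted:
  d(-3*x*y) includes (∂/∂x)(-3*x*y) dx = (-3*y) dx, which multiplied by dy ∧ dz gives (-3*y) dx ∧ dy ∧ dz
Collecting like 3-forms: d(omega) = (-3*y) dx ∧ dy ∧ dz.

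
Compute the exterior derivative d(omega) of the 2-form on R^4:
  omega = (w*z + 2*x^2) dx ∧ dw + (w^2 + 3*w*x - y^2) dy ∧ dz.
d(omega) = (-w) dx ∧ dz ∧ dw + (3*w) dx ∧ dy ∧ dz + (2*w + 3*x) dy ∧ dz ∧ dw

For a 2-form omega = sum_{i<j} g_{ij} dx_i ∧ dx_j, the exterior derivative is
  d(omega) = sum_{i<j} d(g_{ij}) ∧ dx_i ∧ dx_j = sum_{i<j, k} (∂g_{ij}/∂x_k) dx_k ∧ dx_i ∧ dx_j.
Expand each term, using dx_k ∧ dx_i ∧ dx_j = sgn(permutation) dx_{(a)} ∧ dx_{(b)} ∧ dx_{(c)} with (a < b < c) sorted:
  d(w*z + 2*x^2) includes (∂/∂z)(w*z + 2*x^2) dz = (w) dz, which multiplied by dx ∧ dw gives (-w) dx ∧ dz ∧ dw
  d(w^2 + 3*w*x - y^2) includes (∂/∂x)(w^2 + 3*w*x - y^2) dx = (3*w) dx, which multiplied by dy ∧ dz gives (3*w) dx ∧ dy ∧ dz
  d(w^2 + 3*w*x - y^2) includes (∂/∂w)(w^2 + 3*w*x - y^2) dw = (2*w + 3*x) dw, which multiplied by dy ∧ dz gives (2*w + 3*x) dy ∧ dz ∧ dw
Collecting like 3-forms: d(omega) = (-w) dx ∧ dz ∧ dw + (3*w) dx ∧ dy ∧ dz + (2*w + 3*x) dy ∧ dz ∧ dw.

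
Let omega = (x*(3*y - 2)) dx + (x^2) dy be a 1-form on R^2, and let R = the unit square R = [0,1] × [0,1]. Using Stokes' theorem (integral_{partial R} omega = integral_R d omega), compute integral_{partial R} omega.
integral_(partial R) omega = -1/2

Stokes: integral_partial_R omega = integral_R d omega with d omega = (∂Q/∂x - ∂P/∂y) dx ∧ dy.
  ∂Q/∂x = 2*x
  ∂P/∂y = 3*x
  integrand = ∂Q/∂x - ∂P/∂y = -x.
Integrating over R: integral_0^1 integral_0^1 (-x) dx dy = -1/2.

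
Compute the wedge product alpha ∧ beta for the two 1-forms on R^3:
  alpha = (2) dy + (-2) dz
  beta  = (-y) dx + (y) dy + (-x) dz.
alpha ∧ beta = (2*y) dx ∧ dy + (-2*x + 2*y) dy ∧ dz + (-2*y) dx ∧ dz

Distribute the wedge, using dx_i ∧ dx_j = -dx_j ∧ dx_i and dx_i ∧ dx_i = 0. For each pair (i, j) with i < j, the coefficient of dx_i ∧ dx_j in alpha ∧ beta is (alpha_i * beta_j - alpha_j * beta_i). Collecting: alpha ∧ beta = (2*y) dx ∧ dy + (-2*x + 2*y) dy ∧ dz + (-2*y) dx ∧ dz.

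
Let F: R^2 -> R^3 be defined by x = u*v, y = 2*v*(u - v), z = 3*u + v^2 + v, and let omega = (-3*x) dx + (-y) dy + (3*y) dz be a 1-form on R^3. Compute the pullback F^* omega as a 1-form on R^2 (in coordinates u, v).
F^* omega = (v*(-7*u*v + 18*u + 4*v^2 - 18*v)) du + (v*(-7*u^2 + 24*u*v + 6*u - 20*v^2 - 6*v)) dv

Using F^*(f dg) = (f ∘ F) d(g ∘ F), substitute each coordinate x_i by F_i(u, v) in f_i, and replace dx_i by d F_i = (∂F_i/∂u) du + (∂F_i/∂v) dv.
  For the x component: f_1(F) = -3*u*v; d F_1 = (v) du + (u) dv
  For the y component: f_2(F) = 2*v*(-u + v); d F_2 = (2*v) du + (2*u - 4*v) dv
  For the z component: f_3(F) = 6*v*(u - v); d F_3 = (3) du + (2*v + 1) dv
Combining and collecting du, dv coefficients:
  coeff of du: v*(-7*u*v + 18*u + 4*v^2 - 18*v)
  coeff of dv: v*(-7*u^2 + 24*u*v + 6*u - 20*v^2 - 6*v)
F^* omega = (v*(-7*u*v + 18*u + 4*v^2 - 18*v)) du + (v*(-7*u^2 + 24*u*v + 6*u - 20*v^2 - 6*v)) dv.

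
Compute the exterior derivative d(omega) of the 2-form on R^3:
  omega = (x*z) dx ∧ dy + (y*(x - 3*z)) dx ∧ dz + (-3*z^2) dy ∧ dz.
d(omega) = (3*z) dx ∧ dy ∧ dz

For a 2-form omega = sum_{i<j} g_{ij} dx_i ∧ dx_j, the exterior derivative is
  d(omega) = sum_{i<j} d(g_{ij}) ∧ dx_i ∧ dx_j = sum_{i<j, k} (∂g_{ij}/∂x_k) dx_k ∧ dx_i ∧ dx_j.
Expand each term, using dx_k ∧ dx_i ∧ dx_j = sgn(permutation) dx_{(a)} ∧ dx_{(b)} ∧ dx_{(c)} with (a < b < c) sorted:
  d(x*z) includes (∂/∂z)(x*z) dz = (x) dz, which multiplied by dx ∧ dy gives (x) dx ∧ dy ∧ dz
  d(y*(x - 3*z)) includes (∂/∂y)(y*(x - 3*z)) dy = (x - 3*z) dy, which multiplied by dx ∧ dz gives (-x + 3*z) dx ∧ dy ∧ dz
Collecting like 3-forms: d(omega) = (3*z) dx ∧ dy ∧ dz.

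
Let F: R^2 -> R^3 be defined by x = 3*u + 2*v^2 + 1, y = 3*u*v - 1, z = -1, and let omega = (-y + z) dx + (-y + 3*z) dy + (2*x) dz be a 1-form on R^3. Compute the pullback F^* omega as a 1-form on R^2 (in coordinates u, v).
F^* omega = (3*v*(-3*u*v - 3*u - 2)) du + (3*u*(-3*u*v - 4*v^2 - 2)) dv

Using F^*(f dg) = (f ∘ F) d(g ∘ F), substitute each coordinate x_i by F_i(u, v) in f_i, and replace dx_i by d F_i = (∂F_i/∂u) du + (∂F_i/∂v) dv.
  For the x component: f_1(F) = -3*u*v; d F_1 = (3) du + (4*v) dv
  For the y component: f_2(F) = -3*u*v - 2; d F_2 = (3*v) du + (3*u) dv
  For the z component: f_3(F) = 6*u + 4*v^2 + 2; d F_3 = (0) du + (0) dv
Combining and collecting du, dv coefficients:
  coeff of du: 3*v*(-3*u*v - 3*u - 2)
  coeff of dv: 3*u*(-3*u*v - 4*v^2 - 2)
F^* omega = (3*v*(-3*u*v - 3*u - 2)) du + (3*u*(-3*u*v - 4*v^2 - 2)) dv.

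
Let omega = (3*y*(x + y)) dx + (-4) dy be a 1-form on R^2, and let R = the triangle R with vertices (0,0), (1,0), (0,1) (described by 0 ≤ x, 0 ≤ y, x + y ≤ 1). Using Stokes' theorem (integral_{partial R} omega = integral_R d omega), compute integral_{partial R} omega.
integral_(partial R) omega = -3/2

Stokes: integral_partial_R omega = integral_R d omega with d omega = (∂Q/∂x - ∂P/∂y) dx ∧ dy.
  ∂Q/∂x = 0
  ∂P/∂y = 3*x + 6*y
  integrand = ∂Q/∂x - ∂P/∂y = -3*x - 6*y.
Integrating over R: integral_0^1 integral_0^{1-x} (-3*x - 6*y) dy dx = -3/2.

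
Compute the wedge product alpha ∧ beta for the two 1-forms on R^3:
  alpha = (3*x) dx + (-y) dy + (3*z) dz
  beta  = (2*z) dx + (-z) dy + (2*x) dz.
alpha ∧ beta = (z*(-3*x + 2*y)) dx ∧ dy + (6*x^2 - 6*z^2) dx ∧ dz + (-2*x*y + 3*z^2) dy ∧ dz

Distribute the wedge, using dx_i ∧ dx_j = -dx_j ∧ dx_i and dx_i ∧ dx_i = 0. For each pair (i, j) with i < j, the coefficient of dx_i ∧ dx_j in alpha ∧ beta is (alpha_i * beta_j - alpha_j * beta_i). Collecting: alpha ∧ beta = (z*(-3*x + 2*y)) dx ∧ dy + (6*x^2 - 6*z^2) dx ∧ dz + (-2*x*y + 3*z^2) dy ∧ dz.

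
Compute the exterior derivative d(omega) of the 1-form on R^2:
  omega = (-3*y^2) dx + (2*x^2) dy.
d(omega) = (4*x + 6*y) dx ∧ dy

For a 1-form omega = sum_i f_i dx_i, the exterior derivative is
  d(omega) = sum_{i < j} (∂f_j/∂x_i - ∂f_i/∂x_j) dx_i ∧ dx_j.
  coefficient of dx ∧ dy: ∂f_2/∂x - ∂f_1/∂y = ∂(2*x^2)/∂x - ∂(-3*y^2)/∂y = 4*x + 6*y
Assembling: d(omega) = (4*x + 6*y) dx ∧ dy.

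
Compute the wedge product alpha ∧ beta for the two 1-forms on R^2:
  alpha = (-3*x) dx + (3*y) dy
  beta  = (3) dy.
alpha ∧ beta = (-9*x) dx ∧ dy

Distribute the wedge, using dx_i ∧ dx_j = -dx_j ∧ dx_i and dx_i ∧ dx_i = 0. For each pair (i, j) with i < j, the coefficient of dx_i ∧ dx_j in alpha ∧ beta is (alpha_i * beta_j - alpha_j * beta_i). Collecting: alpha ∧ beta = (-9*x) dx ∧ dy.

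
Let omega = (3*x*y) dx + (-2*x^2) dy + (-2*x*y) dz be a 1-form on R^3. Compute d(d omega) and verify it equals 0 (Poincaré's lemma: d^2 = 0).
d(d omega) = 0

Step 1: d omega = sum_{i<j} (∂f_j/∂x_i - ∂f_i/∂x_j) dx_i ∧ dx_j:
  coeff of dx ∧ dy: -7*x
  coeff of dx ∧ dz: -2*y
  coeff of dy ∧ dz: -2*x
Step 2: Apply d again to each 2-form coefficient. The only possible 3-form in R^3 is dx ∧ dy ∧ dz, with coefficient
  ∂(coeff of dy∧dz)/∂x - ∂(coeff of dx∧dz)/∂y + ∂(coeff of dx∧dy)/∂z
  = ∂/∂x (-2*x) - ∂/∂y (-2*y) + ∂/∂z (-7*x).
Each of these terms simplifies to sums of mixed partials that cancel in pairs. The result is 0 (by equality of mixed partials for smooth functions — Schwarz / Clairaut).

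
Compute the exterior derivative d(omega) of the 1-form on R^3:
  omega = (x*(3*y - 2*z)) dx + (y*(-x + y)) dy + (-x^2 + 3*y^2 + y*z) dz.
d(omega) = (-3*x - y) dx ∧ dy + (6*y + z) dy ∧ dz

For a 1-form omega = sum_i f_i dx_i, the exterior derivative is
  d(omega) = sum_{i < j} (∂f_j/∂x_i - ∂f_i/∂x_j) dx_i ∧ dx_j.
  coefficient of dx ∧ dy: ∂f_2/∂x - ∂f_1/∂y = ∂(y*(-x + y))/∂x - ∂(x*(3*y - 2*z))/∂y = -3*x - y
  coefficient of dy ∧ dz: ∂f_3/∂y - ∂f_2/∂z = ∂(-x^2 + 3*y^2 + y*z)/∂y - ∂(y*(-x + y))/∂z = 6*y + z
Assembling: d(omega) = (-3*x - y) dx ∧ dy + (6*y + z) dy ∧ dz.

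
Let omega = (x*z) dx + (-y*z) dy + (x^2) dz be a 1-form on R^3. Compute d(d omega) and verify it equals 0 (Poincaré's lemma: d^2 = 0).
d(d omega) = 0

Step 1: d omega = sum_{i<j} (∂f_j/∂x_i - ∂f_i/∂x_j) dx_i ∧ dx_j:
  coeff of dx ∧ dy: 0
  coeff of dx ∧ dz: x
  coeff of dy ∧ dz: y
Step 2: Apply d again to each 2-form coefficient. The only possible 3-form in R^3 is dx ∧ dy ∧ dz, with coefficient
  ∂(coeff of dy∧dz)/∂x - ∂(coeff of dx∧dz)/∂y + ∂(coeff of dx∧dy)/∂z
  = ∂/∂x (y) - ∂/∂y (x) + ∂/∂z (0).
Each of these terms simplifies to sums of mixed partials that cancel in pairs. The result is 0 (by equality of mixed partials for smooth functions — Schwarz / Clairaut).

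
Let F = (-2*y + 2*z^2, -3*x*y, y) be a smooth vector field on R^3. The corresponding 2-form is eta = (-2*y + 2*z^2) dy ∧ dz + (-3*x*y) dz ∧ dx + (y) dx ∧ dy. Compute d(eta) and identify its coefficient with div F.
d(eta) = (-3*x) dx ∧ dy ∧ dz; div F = -3*x

For a 2-form in R^3 of the form above, applying d gives a 3-form with coefficient ∂P/∂x + ∂Q/∂y + ∂R/∂z:
  ∂P/∂x = 0
  ∂Q/∂y = -3*x
  ∂R/∂z = 0
Sum = -3*x, which is exactly div F.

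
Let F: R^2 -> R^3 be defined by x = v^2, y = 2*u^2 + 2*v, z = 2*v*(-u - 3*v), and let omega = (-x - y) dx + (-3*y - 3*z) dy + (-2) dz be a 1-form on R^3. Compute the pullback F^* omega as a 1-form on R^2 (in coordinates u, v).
F^* omega = (-24*u^3 + 24*u^2*v + 72*u*v^2 - 24*u*v + 4*v) du + (-4*u^2*v - 12*u^2 + 12*u*v + 4*u - 2*v^3 + 32*v^2 + 12*v) dv

Using F^*(f dg) = (f ∘ F) d(g ∘ F), substitute each coordinate x_i by F_i(u, v) in f_i, and replace dx_i by d F_i = (∂F_i/∂u) du + (∂F_i/∂v) dv.
  For the x component: f_1(F) = -2*u^2 - v^2 - 2*v; d F_1 = (0) du + (2*v) dv
  For the y component: f_2(F) = -6*u^2 + 6*u*v + 18*v^2 - 6*v; d F_2 = (4*u) du + (2) dv
  For the z component: f_3(F) = -2; d F_3 = (-2*v) du + (-2*u - 12*v) dv
Combining and collecting du, dv coefficients:
  coeff of du: -24*u^3 + 24*u^2*v + 72*u*v^2 - 24*u*v + 4*v
  coeff of dv: -4*u^2*v - 12*u^2 + 12*u*v + 4*u - 2*v^3 + 32*v^2 + 12*v
F^* omega = (-24*u^3 + 24*u^2*v + 72*u*v^2 - 24*u*v + 4*v) du + (-4*u^2*v - 12*u^2 + 12*u*v + 4*u - 2*v^3 + 32*v^2 + 12*v) dv.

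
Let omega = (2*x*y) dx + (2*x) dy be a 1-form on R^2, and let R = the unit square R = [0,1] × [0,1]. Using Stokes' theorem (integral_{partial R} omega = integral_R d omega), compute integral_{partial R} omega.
integral_(partial R) omega = 1

Stokes: integral_partial_R omega = integral_R d omega with d omega = (∂Q/∂x - ∂P/∂y) dx ∧ dy.
  ∂Q/∂x = 2
  ∂P/∂y = 2*x
  integrand = ∂Q/∂x - ∂P/∂y = 2 - 2*x.
Integrating over R: integral_0^1 integral_0^1 (2 - 2*x) dx dy = 1.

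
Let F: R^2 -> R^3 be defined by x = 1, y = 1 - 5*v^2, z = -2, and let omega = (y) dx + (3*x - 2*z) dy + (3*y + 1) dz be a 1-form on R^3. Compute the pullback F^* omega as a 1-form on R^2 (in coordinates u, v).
F^* omega = (-70*v) dv

Using F^*(f dg) = (f ∘ F) d(g ∘ F), substitute each coordinate x_i by F_i(u, v) in f_i, and replace dx_i by d F_i = (∂F_i/∂u) du + (∂F_i/∂v) dv.
  For the x component: f_1(F) = 1 - 5*v^2; d F_1 = (0) du + (0) dv
  For the y component: f_2(F) = 7; d F_2 = (0) du + (-10*v) dv
  For the z component: f_3(F) = 4 - 15*v^2; d F_3 = (0) du + (0) dv
Combining and collecting du, dv coefficients:
  coeff of du: 0
  coeff of dv: -70*v
F^* omega = (-70*v) dv.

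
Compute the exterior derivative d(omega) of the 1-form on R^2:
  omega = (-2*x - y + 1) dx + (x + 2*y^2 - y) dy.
d(omega) = (2) dx ∧ dy

For a 1-form omega = sum_i f_i dx_i, the exterior derivative is
  d(omega) = sum_{i < j} (∂f_j/∂x_i - ∂f_i/∂x_j) dx_i ∧ dx_j.
  coefficient of dx ∧ dy: ∂f_2/∂x - ∂f_1/∂y = ∂(x + 2*y^2 - y)/∂x - ∂(-2*x - y + 1)/∂y = 2
Assembling: d(omega) = (2) dx ∧ dy.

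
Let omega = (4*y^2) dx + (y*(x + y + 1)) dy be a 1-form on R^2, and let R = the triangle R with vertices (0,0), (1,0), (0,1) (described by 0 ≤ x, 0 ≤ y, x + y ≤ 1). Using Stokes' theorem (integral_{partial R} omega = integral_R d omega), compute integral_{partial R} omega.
integral_(partial R) omega = -7/6

Stokes: integral_partial_R omega = integral_R d omega with d omega = (∂Q/∂x - ∂P/∂y) dx ∧ dy.
  ∂Q/∂x = y
  ∂P/∂y = 8*y
  integrand = ∂Q/∂x - ∂P/∂y = -7*y.
Integrating over R: integral_0^1 integral_0^{1-x} (-7*y) dy dx = -7/6.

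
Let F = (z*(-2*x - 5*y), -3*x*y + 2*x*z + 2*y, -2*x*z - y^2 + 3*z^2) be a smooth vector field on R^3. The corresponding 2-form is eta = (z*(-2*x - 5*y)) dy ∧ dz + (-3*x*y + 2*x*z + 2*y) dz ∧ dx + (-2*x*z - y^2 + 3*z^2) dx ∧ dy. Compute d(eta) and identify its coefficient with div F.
d(eta) = (-5*x + 4*z + 2) dx ∧ dy ∧ dz; div F = -5*x + 4*z + 2

For a 2-form in R^3 of the form above, applying d gives a 3-form with coefficient ∂P/∂x + ∂Q/∂y + ∂R/∂z:
  ∂P/∂x = -2*z
  ∂Q/∂y = 2 - 3*x
  ∂R/∂z = -2*x + 6*z
Sum = -5*x + 4*z + 2, which is exactly div F.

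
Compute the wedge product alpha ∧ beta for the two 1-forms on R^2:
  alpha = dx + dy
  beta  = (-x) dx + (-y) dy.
alpha ∧ beta = (x - y) dx ∧ dy

Distribute the wedge, using dx_i ∧ dx_j = -dx_j ∧ dx_i and dx_i ∧ dx_i = 0. For each pair (i, j) with i < j, the coefficient of dx_i ∧ dx_j in alpha ∧ beta is (alpha_i * beta_j - alpha_j * beta_i). Collecting: alpha ∧ beta = (x - y) dx ∧ dy.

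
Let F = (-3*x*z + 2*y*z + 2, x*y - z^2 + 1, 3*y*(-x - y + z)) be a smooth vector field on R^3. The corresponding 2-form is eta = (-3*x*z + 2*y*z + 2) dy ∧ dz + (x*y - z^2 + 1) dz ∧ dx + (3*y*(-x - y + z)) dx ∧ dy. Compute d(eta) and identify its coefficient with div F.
d(eta) = (x + 3*y - 3*z) dx ∧ dy ∧ dz; div F = x + 3*y - 3*z

For a 2-form in R^3 of the form above, applying d gives a 3-form with coefficient ∂P/∂x + ∂Q/∂y + ∂R/∂z:
  ∂P/∂x = -3*z
  ∂Q/∂y = x
  ∂R/∂z = 3*y
Sum = x + 3*y - 3*z, which is exactly div F.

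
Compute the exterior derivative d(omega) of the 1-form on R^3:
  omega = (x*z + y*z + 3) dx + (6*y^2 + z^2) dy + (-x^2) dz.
d(omega) = (-z) dx ∧ dy + (-3*x - y) dx ∧ dz + (-2*z) dy ∧ dz

For a 1-form omega = sum_i f_i dx_i, the exterior derivative is
  d(omega) = sum_{i < j} (∂f_j/∂x_i - ∂f_i/∂x_j) dx_i ∧ dx_j.
  coefficient of dx ∧ dy: ∂f_2/∂x - ∂f_1/∂y = ∂(6*y^2 + z^2)/∂x - ∂(x*z + y*z + 3)/∂y = -z
  coefficient of dx ∧ dz: ∂f_3/∂x - ∂f_1/∂z = ∂(-x^2)/∂x - ∂(x*z + y*z + 3)/∂z = -3*x - y
  coefficient of dy ∧ dz: ∂f_3/∂y - ∂f_2/∂z = ∂(-x^2)/∂y - ∂(6*y^2 + z^2)/∂z = -2*z
Assembling: d(omega) = (-z) dx ∧ dy + (-3*x - y) dx ∧ dz + (-2*z) dy ∧ dz.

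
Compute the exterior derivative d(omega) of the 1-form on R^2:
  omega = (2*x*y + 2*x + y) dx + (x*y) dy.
d(omega) = (-2*x + y - 1) dx ∧ dy

For a 1-form omega = sum_i f_i dx_i, the exterior derivative is
  d(omega) = sum_{i < j} (∂f_j/∂x_i - ∂f_i/∂x_j) dx_i ∧ dx_j.
  coefficient of dx ∧ dy: ∂f_2/∂x - ∂f_1/∂y = ∂(x*y)/∂x - ∂(2*x*y + 2*x + y)/∂y = -2*x + y - 1
Assembling: d(omega) = (-2*x + y - 1) dx ∧ dy.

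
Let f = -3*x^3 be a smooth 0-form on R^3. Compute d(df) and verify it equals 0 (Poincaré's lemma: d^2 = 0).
d(df) = 0

Step 1: df = sum_i (∂f/∂x_i) dx_i = (-9*x^2) dx + (0) dy + (0) dz.
Step 2: Apply d again. Using the 1-form formula, the coefficient of dx ∧ dy in d(df) is ∂^2 f/∂x ∂y - ∂^2 f/∂y ∂x = (0) - (0) = 0 (equality of mixed partials for smooth f).
Similarly for dx ∧ dz and dy ∧ dz — all coefficients vanish. So d(df) = 0.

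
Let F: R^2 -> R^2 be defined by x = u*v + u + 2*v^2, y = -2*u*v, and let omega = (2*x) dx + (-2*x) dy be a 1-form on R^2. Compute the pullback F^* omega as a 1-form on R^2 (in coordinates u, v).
F^* omega = (6*u*v^2 + 8*u*v + 2*u + 12*v^3 + 4*v^2) du + (6*u^2*v + 6*u^2 + 20*u*v^2 + 8*u*v + 16*v^3) dv

Using F^*(f dg) = (f ∘ F) d(g ∘ F), substitute each coordinate x_i by F_i(u, v) in f_i, and replace dx_i by d F_i = (∂F_i/∂u) du + (∂F_i/∂v) dv.
  For the x component: f_1(F) = 2*u*v + 2*u + 4*v^2; d F_1 = (v + 1) du + (u + 4*v) dv
  For the y component: f_2(F) = -2*u*v - 2*u - 4*v^2; d F_2 = (-2*v) du + (-2*u) dv
Combining and collecting du, dv coefficients:
  coeff of du: 6*u*v^2 + 8*u*v + 2*u + 12*v^3 + 4*v^2
  coeff of dv: 6*u^2*v + 6*u^2 + 20*u*v^2 + 8*u*v + 16*v^3
F^* omega = (6*u*v^2 + 8*u*v + 2*u + 12*v^3 + 4*v^2) du + (6*u^2*v + 6*u^2 + 20*u*v^2 + 8*u*v + 16*v^3) dv.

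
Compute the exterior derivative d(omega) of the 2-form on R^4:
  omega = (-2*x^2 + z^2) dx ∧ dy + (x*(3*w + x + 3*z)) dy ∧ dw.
d(omega) = (2*z) dx ∧ dy ∧ dz + (3*w + 2*x + 3*z) dx ∧ dy ∧ dw + (-3*x) dy ∧ dz ∧ dw

For a 2-form omega = sum_{i<j} g_{ij} dx_i ∧ dx_j, the exterior derivative is
  d(omega) = sum_{i<j} d(g_{ij}) ∧ dx_i ∧ dx_j = sum_{i<j, k} (∂g_{ij}/∂x_k) dx_k ∧ dx_i ∧ dx_j.
Expand each term, using dx_k ∧ dx_i ∧ dx_j = sgn(permutation) dx_{(a)} ∧ dx_{(b)} ∧ dx_{(c)} with (a < b < c) sorted:
  d(-2*x^2 + z^2) includes (∂/∂z)(-2*x^2 + z^2) dz = (2*z) dz, which multiplied by dx ∧ dy gives (2*z) dx ∧ dy ∧ dz
  d(x*(3*w + x + 3*z)) includes (∂/∂x)(x*(3*w + x + 3*z)) dx = (3*w + 2*x + 3*z) dx, which multiplied by dy ∧ dw gives (3*w + 2*x + 3*z) dx ∧ dy ∧ dw
  d(x*(3*w + x + 3*z)) includes (∂/∂z)(x*(3*w + x + 3*z)) dz = (3*x) dz, which multiplied by dy ∧ dw gives (-3*x) dy ∧ dz ∧ dw
Collecting like 3-forms: d(omega) = (2*z) dx ∧ dy ∧ dz + (3*w + 2*x + 3*z) dx ∧ dy ∧ dw + (-3*x) dy ∧ dz ∧ dw.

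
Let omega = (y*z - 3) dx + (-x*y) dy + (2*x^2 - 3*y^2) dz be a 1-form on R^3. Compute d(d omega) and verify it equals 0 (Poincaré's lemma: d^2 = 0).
d(d omega) = 0

Step 1: d omega = sum_{i<j} (∂f_j/∂x_i - ∂f_i/∂x_j) dx_i ∧ dx_j:
  coeff of dx ∧ dy: -y - z
  coeff of dx ∧ dz: 4*x - y
  coeff of dy ∧ dz: -6*y
Step 2: Apply d again to each 2-form coefficient. The only possible 3-form in R^3 is dx ∧ dy ∧ dz, with coefficient
  ∂(coeff of dy∧dz)/∂x - ∂(coeff of dx∧dz)/∂y + ∂(coeff of dx∧dy)/∂z
  = ∂/∂x (-6*y) - ∂/∂y (4*x - y) + ∂/∂z (-y - z).
Each of these terms simplifies to sums of mixed partials that cancel in pairs. The result is 0 (by equality of mixed partials for smooth functions — Schwarz / Clairaut).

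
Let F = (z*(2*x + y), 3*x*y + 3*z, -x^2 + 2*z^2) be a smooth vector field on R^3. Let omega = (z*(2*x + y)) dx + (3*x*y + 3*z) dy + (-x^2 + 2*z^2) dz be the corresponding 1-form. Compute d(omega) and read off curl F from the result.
d(omega) = (-3) dy ∧ dz + (4*x + y) dz ∧ dx + (3*y - z) dx ∧ dy; curl F = (-3, 4*x + y, 3*y - z)

d omega = sum_{i<j} (∂f_j/∂x_i - ∂f_i/∂x_j) dx_i ∧ dx_j. Under the identification (dy ∧ dz, dz ∧ dx, dx ∧ dy) ↔ (e_x, e_y, e_z), the coefficients are exactly the components of curl F. Compute:
  ∂R/∂y - ∂Q/∂z = (0) - (3) = -3
  ∂P/∂z - ∂R/∂x = (2*x + y) - (-2*x) = 4*x + y
  ∂Q/∂x - ∂P/∂y = (3*y) - (z) = 3*y - z.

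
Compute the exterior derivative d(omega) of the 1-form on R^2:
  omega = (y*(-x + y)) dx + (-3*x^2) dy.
d(omega) = (-5*x - 2*y) dx ∧ dy

For a 1-form omega = sum_i f_i dx_i, the exterior derivative is
  d(omega) = sum_{i < j} (∂f_j/∂x_i - ∂f_i/∂x_j) dx_i ∧ dx_j.
  coefficient of dx ∧ dy: ∂f_2/∂x - ∂f_1/∂y = ∂(-3*x^2)/∂x - ∂(y*(-x + y))/∂y = -5*x - 2*y
Assembling: d(omega) = (-5*x - 2*y) dx ∧ dy.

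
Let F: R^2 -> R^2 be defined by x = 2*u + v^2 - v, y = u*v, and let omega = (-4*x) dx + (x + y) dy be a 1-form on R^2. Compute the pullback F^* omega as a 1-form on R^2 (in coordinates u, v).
F^* omega = (u*v^2 + 2*u*v - 16*u + v^3 - 9*v^2 + 8*v) du + (u^2*v + 2*u^2 + u*v^2 - 17*u*v + 8*u - 8*v^3 + 12*v^2 - 4*v) dv

Using F^*(f dg) = (f ∘ F) d(g ∘ F), substitute each coordinate x_i by F_i(u, v) in f_i, and replace dx_i by d F_i = (∂F_i/∂u) du + (∂F_i/∂v) dv.
  For the x component: f_1(F) = -8*u - 4*v^2 + 4*v; d F_1 = (2) du + (2*v - 1) dv
  For the y component: f_2(F) = u*v + 2*u + v^2 - v; d F_2 = (v) du + (u) dv
Combining and collecting du, dv coefficients:
  coeff of du: u*v^2 + 2*u*v - 16*u + v^3 - 9*v^2 + 8*v
  coeff of dv: u^2*v + 2*u^2 + u*v^2 - 17*u*v + 8*u - 8*v^3 + 12*v^2 - 4*v
F^* omega = (u*v^2 + 2*u*v - 16*u + v^3 - 9*v^2 + 8*v) du + (u^2*v + 2*u^2 + u*v^2 - 17*u*v + 8*u - 8*v^3 + 12*v^2 - 4*v) dv.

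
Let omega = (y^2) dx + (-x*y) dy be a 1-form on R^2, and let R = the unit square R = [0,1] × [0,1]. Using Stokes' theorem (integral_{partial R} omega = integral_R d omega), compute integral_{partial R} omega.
integral_(partial R) omega = -3/2

Stokes: integral_partial_R omega = integral_R d omega with d omega = (∂Q/∂x - ∂P/∂y) dx ∧ dy.
  ∂Q/∂x = -y
  ∂P/∂y = 2*y
  integrand = ∂Q/∂x - ∂P/∂y = -3*y.
Integrating over R: integral_0^1 integral_0^1 (-3*y) dx dy = -3/2.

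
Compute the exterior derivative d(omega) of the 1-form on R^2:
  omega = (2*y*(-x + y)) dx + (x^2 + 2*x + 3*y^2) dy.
d(omega) = (4*x - 4*y + 2) dx ∧ dy

For a 1-form omega = sum_i f_i dx_i, the exterior derivative is
  d(omega) = sum_{i < j} (∂f_j/∂x_i - ∂f_i/∂x_j) dx_i ∧ dx_j.
  coefficient of dx ∧ dy: ∂f_2/∂x - ∂f_1/∂y = ∂(x^2 + 2*x + 3*y^2)/∂x - ∂(2*y*(-x + y))/∂y = 4*x - 4*y + 2
Assembling: d(omega) = (4*x - 4*y + 2) dx ∧ dy.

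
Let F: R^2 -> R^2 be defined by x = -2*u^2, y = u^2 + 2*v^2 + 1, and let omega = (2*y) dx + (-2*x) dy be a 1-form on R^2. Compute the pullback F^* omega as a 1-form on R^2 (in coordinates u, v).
F^* omega = (8*u*(-2*v^2 - 1)) du + (16*u^2*v) dv

Using F^*(f dg) = (f ∘ F) d(g ∘ F), substitute each coordinate x_i by F_i(u, v) in f_i, and replace dx_i by d F_i = (∂F_i/∂u) du + (∂F_i/∂v) dv.
  For the x component: f_1(F) = 2*u^2 + 4*v^2 + 2; d F_1 = (-4*u) du + (0) dv
  For the y component: f_2(F) = 4*u^2; d F_2 = (2*u) du + (4*v) dv
Combining and collecting du, dv coefficients:
  coeff of du: 8*u*(-2*v^2 - 1)
  coeff of dv: 16*u^2*v
F^* omega = (8*u*(-2*v^2 - 1)) du + (16*u^2*v) dv.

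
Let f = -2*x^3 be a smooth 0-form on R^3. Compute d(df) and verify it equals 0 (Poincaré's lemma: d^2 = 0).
d(df) = 0

Step 1: df = sum_i (∂f/∂x_i) dx_i = (-6*x^2) dx + (0) dy + (0) dz.
Step 2: Apply d again. Using the 1-form formula, the coefficient of dx ∧ dy in d(df) is ∂^2 f/∂x ∂y - ∂^2 f/∂y ∂x = (0) - (0) = 0 (equality of mixed partials for smooth f).
Similarly for dx ∧ dz and dy ∧ dz — all coefficients vanish. So d(df) = 0.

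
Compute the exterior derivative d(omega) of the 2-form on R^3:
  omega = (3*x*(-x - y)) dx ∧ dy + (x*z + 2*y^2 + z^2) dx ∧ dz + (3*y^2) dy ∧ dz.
d(omega) = (-4*y) dx ∧ dy ∧ dz

For a 2-form omega = sum_{i<j} g_{ij} dx_i ∧ dx_j, the exterior derivative is
  d(omega) = sum_{i<j} d(g_{ij}) ∧ dx_i ∧ dx_j = sum_{i<j, k} (∂g_{ij}/∂x_k) dx_k ∧ dx_i ∧ dx_j.
Expand each term, using dx_k ∧ dx_i ∧ dx_j = sgn(permutation) dx_{(a)} ∧ dx_{(b)} ∧ dx_{(c)} with (a < b < c) sorted:
  d(x*z + 2*y^2 + z^2) includes (∂/∂y)(x*z + 2*y^2 + z^2) dy = (4*y) dy, which multiplied by dx ∧ dz gives (-4*y) dx ∧ dy ∧ dz
Collecting like 3-forms: d(omega) = (-4*y) dx ∧ dy ∧ dz.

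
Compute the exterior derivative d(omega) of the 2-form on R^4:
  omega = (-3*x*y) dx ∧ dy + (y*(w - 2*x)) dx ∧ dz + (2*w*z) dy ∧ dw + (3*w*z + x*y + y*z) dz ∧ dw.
d(omega) = (-w + 2*x) dx ∧ dy ∧ dz + (2*y) dx ∧ dz ∧ dw + (-2*w + x + z) dy ∧ dz ∧ dw

For a 2-form omega = sum_{i<j} g_{ij} dx_i ∧ dx_j, the exterior derivative is
  d(omega) = sum_{i<j} d(g_{ij}) ∧ dx_i ∧ dx_j = sum_{i<j, k} (∂g_{ij}/∂x_k) dx_k ∧ dx_i ∧ dx_j.
Expand each term, using dx_k ∧ dx_i ∧ dx_j = sgn(permutation) dx_{(a)} ∧ dx_{(b)} ∧ dx_{(c)} with (a < b < c) sorted:
  d(y*(w - 2*x)) includes (∂/∂y)(y*(w - 2*x)) dy = (w - 2*x) dy, which multiplied by dx ∧ dz gives (-w + 2*x) dx ∧ dy ∧ dz
  d(y*(w - 2*x)) includes (∂/∂w)(y*(w - 2*x)) dw = (y) dw, which multiplied by dx ∧ dz gives (y) dx ∧ dz ∧ dw
  d(2*w*z) includes (∂/∂z)(2*w*z) dz = (2*w) dz, which multiplied by dy ∧ dw gives (-2*w) dy ∧ dz ∧ dw
  d(3*w*z + x*y + y*z) includes (∂/∂x)(3*w*z + x*y + y*z) dx = (y) dx, which multiplied by dz ∧ dw gives (y) dx ∧ dz ∧ dw
  d(3*w*z + x*y + y*z) includes (∂/∂y)(3*w*z + x*y + y*z) dy = (x + z) dy, which multiplied by dz ∧ dw gives (x + z) dy ∧ dz ∧ dw
Collecting like 3-forms: d(omega) = (-w + 2*x) dx ∧ dy ∧ dz + (2*y) dx ∧ dz ∧ dw + (-2*w + x + z) dy ∧ dz ∧ dw.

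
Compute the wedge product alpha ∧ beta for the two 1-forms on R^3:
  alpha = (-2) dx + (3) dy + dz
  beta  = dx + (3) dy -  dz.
alpha ∧ beta = (-9) dx ∧ dy + (1) dx ∧ dz + (-6) dy ∧ dz

Distribute the wedge, using dx_i ∧ dx_j = -dx_j ∧ dx_i and dx_i ∧ dx_i = 0. For each pair (i, j) with i < j, the coefficient of dx_i ∧ dx_j in alpha ∧ beta is (alpha_i * beta_j - alpha_j * beta_i). Collecting: alpha ∧ beta = (-9) dx ∧ dy + (1) dx ∧ dz + (-6) dy ∧ dz.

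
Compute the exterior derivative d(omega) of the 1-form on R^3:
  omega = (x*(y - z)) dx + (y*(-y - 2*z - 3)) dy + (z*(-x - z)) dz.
d(omega) = (-x) dx ∧ dy + (x - z) dx ∧ dz + (2*y) dy ∧ dz

For a 1-form omega = sum_i f_i dx_i, the exterior derivative is
  d(omega) = sum_{i < j} (∂f_j/∂x_i - ∂f_i/∂x_j) dx_i ∧ dx_j.
  coefficient of dx ∧ dy: ∂f_2/∂x - ∂f_1/∂y = ∂(y*(-y - 2*z - 3))/∂x - ∂(x*(y - z))/∂y = -x
  coefficient of dx ∧ dz: ∂f_3/∂x - ∂f_1/∂z = ∂(z*(-x - z))/∂x - ∂(x*(y - z))/∂z = x - z
  coefficient of dy ∧ dz: ∂f_3/∂y - ∂f_2/∂z = ∂(z*(-x - z))/∂y - ∂(y*(-y - 2*z - 3))/∂z = 2*y
Assembling: d(omega) = (-x) dx ∧ dy + (x - z) dx ∧ dz + (2*y) dy ∧ dz.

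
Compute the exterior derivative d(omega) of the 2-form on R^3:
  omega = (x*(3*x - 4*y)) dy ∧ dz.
d(omega) = (6*x - 4*y) dx ∧ dy ∧ dz

For a 2-form omega = sum_{i<j} g_{ij} dx_i ∧ dx_j, the exterior derivative is
  d(omega) = sum_{i<j} d(g_{ij}) ∧ dx_i ∧ dx_j = sum_{i<j, k} (∂g_{ij}/∂x_k) dx_k ∧ dx_i ∧ dx_j.
Expand each term, using dx_k ∧ dx_i ∧ dx_j = sgn(permutation) dx_{(a)} ∧ dx_{(b)} ∧ dx_{(c)} with (a < b < c) sorted:
  d(x*(3*x - 4*y)) includes (∂/∂x)(x*(3*x - 4*y)) dx = (6*x - 4*y) dx, which multiplied by dy ∧ dz gives (6*x - 4*y) dx ∧ dy ∧ dz
Collecting like 3-forms: d(omega) = (6*x - 4*y) dx ∧ dy ∧ dz.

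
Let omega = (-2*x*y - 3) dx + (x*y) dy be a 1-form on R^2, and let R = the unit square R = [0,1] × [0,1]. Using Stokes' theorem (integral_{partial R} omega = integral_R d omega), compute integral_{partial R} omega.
integral_(partial R) omega = 3/2

Stokes: integral_partial_R omega = integral_R d omega with d omega = (∂Q/∂x - ∂P/∂y) dx ∧ dy.
  ∂Q/∂x = y
  ∂P/∂y = -2*x
  integrand = ∂Q/∂x - ∂P/∂y = 2*x + y.
Integrating over R: integral_0^1 integral_0^1 (2*x + y) dx dy = 3/2.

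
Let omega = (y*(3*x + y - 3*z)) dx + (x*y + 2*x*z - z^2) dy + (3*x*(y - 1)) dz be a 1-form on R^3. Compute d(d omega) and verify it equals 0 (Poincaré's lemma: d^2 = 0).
d(d omega) = 0

Step 1: d omega = sum_{i<j} (∂f_j/∂x_i - ∂f_i/∂x_j) dx_i ∧ dx_j:
  coeff of dx ∧ dy: -3*x - y + 5*z
  coeff of dx ∧ dz: 6*y - 3
  coeff of dy ∧ dz: x + 2*z
Step 2: Apply d again to each 2-form coefficient. The only possible 3-form in R^3 is dx ∧ dy ∧ dz, with coefficient
  ∂(coeff of dy∧dz)/∂x - ∂(coeff of dx∧dz)/∂y + ∂(coeff of dx∧dy)/∂z
  = ∂/∂x (x + 2*z) - ∂/∂y (6*y - 3) + ∂/∂z (-3*x - y + 5*z).
Each of these terms simplifies to sums of mixed partials that cancel in pairs. The result is 0 (by equality of mixed partials for smooth functions — Schwarz / Clairaut).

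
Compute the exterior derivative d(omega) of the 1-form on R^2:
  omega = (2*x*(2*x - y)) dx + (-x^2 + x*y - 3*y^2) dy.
d(omega) = (y) dx ∧ dy

For a 1-form omega = sum_i f_i dx_i, the exterior derivative is
  d(omega) = sum_{i < j} (∂f_j/∂x_i - ∂f_i/∂x_j) dx_i ∧ dx_j.
  coefficient of dx ∧ dy: ∂f_2/∂x - ∂f_1/∂y = ∂(-x^2 + x*y - 3*y^2)/∂x - ∂(2*x*(2*x - y))/∂y = y
Assembling: d(omega) = (y) dx ∧ dy.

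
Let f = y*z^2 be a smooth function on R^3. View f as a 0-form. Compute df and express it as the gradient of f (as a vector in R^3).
df = (0) dx + (z^2) dy + (2*y*z) dz; grad f = (0, z^2, 2*y*z)

For a 0-form f, d f = (∂f/∂x) dx + (∂f/∂y) dy + (∂f/∂z) dz. The components of the vector representation are exactly the entries of grad f in Cartesian coordinates:
  ∂f/∂x = 0
  ∂f/∂y = z^2
  ∂f/∂z = 2*y*z.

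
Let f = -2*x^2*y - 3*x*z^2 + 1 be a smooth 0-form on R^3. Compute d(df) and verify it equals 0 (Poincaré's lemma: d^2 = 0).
d(df) = 0

Step 1: df = sum_i (∂f/∂x_i) dx_i = (-4*x*y - 3*z^2) dx + (-2*x^2) dy + (-6*x*z) dz.
Step 2: Apply d again. Using the 1-form formula, the coefficient of dx ∧ dy in d(df) is ∂^2 f/∂x ∂y - ∂^2 f/∂y ∂x = (-4*x) - (-4*x) = 0 (equality of mixed partials for smooth f).
Similarly for dx ∧ dz and dy ∧ dz — all coefficients vanish. So d(df) = 0.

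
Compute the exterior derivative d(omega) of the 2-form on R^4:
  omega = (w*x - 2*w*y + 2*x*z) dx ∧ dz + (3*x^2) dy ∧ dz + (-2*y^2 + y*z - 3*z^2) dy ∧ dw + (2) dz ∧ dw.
d(omega) = (2*w + 6*x) dx ∧ dy ∧ dz + (x - 2*y) dx ∧ dz ∧ dw + (-y + 6*z) dy ∧ dz ∧ dw

For a 2-form omega = sum_{i<j} g_{ij} dx_i ∧ dx_j, the exterior derivative is
  d(omega) = sum_{i<j} d(g_{ij}) ∧ dx_i ∧ dx_j = sum_{i<j, k} (∂g_{ij}/∂x_k) dx_k ∧ dx_i ∧ dx_j.
Expand each term, using dx_k ∧ dx_i ∧ dx_j = sgn(permutation) dx_{(a)} ∧ dx_{(b)} ∧ dx_{(c)} with (a < b < c) sorted:
  d(w*x - 2*w*y + 2*x*z) includes (∂/∂y)(w*x - 2*w*y + 2*x*z) dy = (-2*w) dy, which multiplied by dx ∧ dz gives (2*w) dx ∧ dy ∧ dz
  d(w*x - 2*w*y + 2*x*z) includes (∂/∂w)(w*x - 2*w*y + 2*x*z) dw = (x - 2*y) dw, which multiplied by dx ∧ dz gives (x - 2*y) dx ∧ dz ∧ dw
  d(3*x^2) includes (∂/∂x)(3*x^2) dx = (6*x) dx, which multiplied by dy ∧ dz gives (6*x) dx ∧ dy ∧ dz
  d(-2*y^2 + y*z - 3*z^2) includes (∂/∂z)(-2*y^2 + y*z - 3*z^2) dz = (y - 6*z) dz, which multiplied by dy ∧ dw gives (-y + 6*z) dy ∧ dz ∧ dw
Collecting like 3-forms: d(omega) = (2*w + 6*x) dx ∧ dy ∧ dz + (x - 2*y) dx ∧ dz ∧ dw + (-y + 6*z) dy ∧ dz ∧ dw.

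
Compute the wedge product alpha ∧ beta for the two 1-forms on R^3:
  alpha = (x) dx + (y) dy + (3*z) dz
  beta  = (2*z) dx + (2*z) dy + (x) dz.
alpha ∧ beta = (2*z*(x - y)) dx ∧ dy + (x^2 - 6*z^2) dx ∧ dz + (x*y - 6*z^2) dy ∧ dz

Distribute the wedge, using dx_i ∧ dx_j = -dx_j ∧ dx_i and dx_i ∧ dx_i = 0. For each pair (i, j) with i < j, the coefficient of dx_i ∧ dx_j in alpha ∧ beta is (alpha_i * beta_j - alpha_j * beta_i). Collecting: alpha ∧ beta = (2*z*(x - y)) dx ∧ dy + (x^2 - 6*z^2) dx ∧ dz + (x*y - 6*z^2) dy ∧ dz.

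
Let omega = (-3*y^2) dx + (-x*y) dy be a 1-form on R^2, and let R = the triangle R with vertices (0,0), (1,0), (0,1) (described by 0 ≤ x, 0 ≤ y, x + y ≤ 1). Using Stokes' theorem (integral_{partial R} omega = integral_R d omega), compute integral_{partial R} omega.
integral_(partial R) omega = 5/6

Stokes: integral_partial_R omega = integral_R d omega with d omega = (∂Q/∂x - ∂P/∂y) dx ∧ dy.
  ∂Q/∂x = -y
  ∂P/∂y = -6*y
  integrand = ∂Q/∂x - ∂P/∂y = 5*y.
Integrating over R: integral_0^1 integral_0^{1-x} (5*y) dy dx = 5/6.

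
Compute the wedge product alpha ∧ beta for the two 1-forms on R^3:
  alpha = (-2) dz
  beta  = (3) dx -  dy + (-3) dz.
alpha ∧ beta = (6) dx ∧ dz + (-2) dy ∧ dz

Distribute the wedge, using dx_i ∧ dx_j = -dx_j ∧ dx_i and dx_i ∧ dx_i = 0. For each pair (i, j) with i < j, the coefficient of dx_i ∧ dx_j in alpha ∧ beta is (alpha_i * beta_j - alpha_j * beta_i). Collecting: alpha ∧ beta = (6) dx ∧ dz + (-2) dy ∧ dz.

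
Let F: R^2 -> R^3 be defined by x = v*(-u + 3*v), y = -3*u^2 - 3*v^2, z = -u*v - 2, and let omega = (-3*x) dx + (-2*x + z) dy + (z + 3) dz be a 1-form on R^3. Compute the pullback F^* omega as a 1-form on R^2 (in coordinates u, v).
F^* omega = (-6*u^2*v + 34*u*v^2 + 12*u + 9*v^3 - v) du + (-2*u^2*v + 21*u*v^2 - u - 18*v^3 + 12*v) dv

Using F^*(f dg) = (f ∘ F) d(g ∘ F), substitute each coordinate x_i by F_i(u, v) in f_i, and replace dx_i by d F_i = (∂F_i/∂u) du + (∂F_i/∂v) dv.
  For the x component: f_1(F) = 3*v*(u - 3*v); d F_1 = (-v) du + (-u + 6*v) dv
  For the y component: f_2(F) = u*v - 6*v^2 - 2; d F_2 = (-6*u) du + (-6*v) dv
  For the z component: f_3(F) = -u*v + 1; d F_3 = (-v) du + (-u) dv
Combining and collecting du, dv coefficients:
  coeff of du: -6*u^2*v + 34*u*v^2 + 12*u + 9*v^3 - v
  coeff of dv: -2*u^2*v + 21*u*v^2 - u - 18*v^3 + 12*v
F^* omega = (-6*u^2*v + 34*u*v^2 + 12*u + 9*v^3 - v) du + (-2*u^2*v + 21*u*v^2 - u - 18*v^3 + 12*v) dv.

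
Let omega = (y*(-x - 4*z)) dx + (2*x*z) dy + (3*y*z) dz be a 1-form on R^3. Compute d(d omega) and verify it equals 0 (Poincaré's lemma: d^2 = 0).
d(d omega) = 0

Step 1: d omega = sum_{i<j} (∂f_j/∂x_i - ∂f_i/∂x_j) dx_i ∧ dx_j:
  coeff of dx ∧ dy: x + 6*z
  coeff of dx ∧ dz: 4*y
  coeff of dy ∧ dz: -2*x + 3*z
Step 2: Apply d again to each 2-form coefficient. The only possible 3-form in R^3 is dx ∧ dy ∧ dz, with coefficient
  ∂(coeff of dy∧dz)/∂x - ∂(coeff of dx∧dz)/∂y + ∂(coeff of dx∧dy)/∂z
  = ∂/∂x (-2*x + 3*z) - ∂/∂y (4*y) + ∂/∂z (x + 6*z).
Each of these terms simplifies to sums of mixed partials that cancel in pairs. The result is 0 (by equality of mixed partials for smooth functions — Schwarz / Clairaut).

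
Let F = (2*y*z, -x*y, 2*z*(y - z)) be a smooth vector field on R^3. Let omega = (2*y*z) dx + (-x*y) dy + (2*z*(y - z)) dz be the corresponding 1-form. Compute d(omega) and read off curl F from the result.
d(omega) = (2*z) dy ∧ dz + (2*y) dz ∧ dx + (-y - 2*z) dx ∧ dy; curl F = (2*z, 2*y, -y - 2*z)

d omega = sum_{i<j} (∂f_j/∂x_i - ∂f_i/∂x_j) dx_i ∧ dx_j. Under the identification (dy ∧ dz, dz ∧ dx, dx ∧ dy) ↔ (e_x, e_y, e_z), the coefficients are exactly the components of curl F. Compute:
  ∂R/∂y - ∂Q/∂z = (2*z) - (0) = 2*z
  ∂P/∂z - ∂R/∂x = (2*y) - (0) = 2*y
  ∂Q/∂x - ∂P/∂y = (-y) - (2*z) = -y - 2*z.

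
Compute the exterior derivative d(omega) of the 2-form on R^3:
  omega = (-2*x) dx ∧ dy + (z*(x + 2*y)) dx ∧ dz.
d(omega) = (-2*z) dx ∧ dy ∧ dz

For a 2-form omega = sum_{i<j} g_{ij} dx_i ∧ dx_j, the exterior derivative is
  d(omega) = sum_{i<j} d(g_{ij}) ∧ dx_i ∧ dx_j = sum_{i<j, k} (∂g_{ij}/∂x_k) dx_k ∧ dx_i ∧ dx_j.
Expand each term, using dx_k ∧ dx_i ∧ dx_j = sgn(permutation) dx_{(a)} ∧ dx_{(b)} ∧ dx_{(c)} with (a < b < c) sorted:
  d(z*(x + 2*y)) includes (∂/∂y)(z*(x + 2*y)) dy = (2*z) dy, which multiplied by dx ∧ dz gives (-2*z) dx ∧ dy ∧ dz
Collecting like 3-forms: d(omega) = (-2*z) dx ∧ dy ∧ dz.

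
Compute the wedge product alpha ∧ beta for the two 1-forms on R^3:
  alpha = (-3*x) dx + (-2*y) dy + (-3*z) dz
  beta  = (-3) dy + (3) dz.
alpha ∧ beta = (9*x) dx ∧ dy + (-9*x) dx ∧ dz + (-6*y - 9*z) dy ∧ dz

Distribute the wedge, using dx_i ∧ dx_j = -dx_j ∧ dx_i and dx_i ∧ dx_i = 0. For each pair (i, j) with i < j, the coefficient of dx_i ∧ dx_j in alpha ∧ beta is (alpha_i * beta_j - alpha_j * beta_i). Collecting: alpha ∧ beta = (9*x) dx ∧ dy + (-9*x) dx ∧ dz + (-6*y - 9*z) dy ∧ dz.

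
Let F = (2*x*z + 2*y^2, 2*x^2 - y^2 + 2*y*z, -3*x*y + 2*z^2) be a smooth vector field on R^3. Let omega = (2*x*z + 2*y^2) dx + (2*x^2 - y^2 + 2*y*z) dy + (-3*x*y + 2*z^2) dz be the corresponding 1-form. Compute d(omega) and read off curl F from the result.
d(omega) = (-3*x - 2*y) dy ∧ dz + (2*x + 3*y) dz ∧ dx + (4*x - 4*y) dx ∧ dy; curl F = (-3*x - 2*y, 2*x + 3*y, 4*x - 4*y)

d omega = sum_{i<j} (∂f_j/∂x_i - ∂f_i/∂x_j) dx_i ∧ dx_j. Under the identification (dy ∧ dz, dz ∧ dx, dx ∧ dy) ↔ (e_x, e_y, e_z), the coefficients are exactly the components of curl F. Compute:
  ∂R/∂y - ∂Q/∂z = (-3*x) - (2*y) = -3*x - 2*y
  ∂P/∂z - ∂R/∂x = (2*x) - (-3*y) = 2*x + 3*y
  ∂Q/∂x - ∂P/∂y = (4*x) - (4*y) = 4*x - 4*y.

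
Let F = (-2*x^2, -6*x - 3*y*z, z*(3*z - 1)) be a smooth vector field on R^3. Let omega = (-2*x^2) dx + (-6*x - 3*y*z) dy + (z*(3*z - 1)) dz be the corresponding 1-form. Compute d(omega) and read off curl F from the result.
d(omega) = (3*y) dy ∧ dz + (0) dz ∧ dx + (-6) dx ∧ dy; curl F = (3*y, 0, -6)

d omega = sum_{i<j} (∂f_j/∂x_i - ∂f_i/∂x_j) dx_i ∧ dx_j. Under the identification (dy ∧ dz, dz ∧ dx, dx ∧ dy) ↔ (e_x, e_y, e_z), the coefficients are exactly the components of curl F. Compute:
  ∂R/∂y - ∂Q/∂z = (0) - (-3*y) = 3*y
  ∂P/∂z - ∂R/∂x = (0) - (0) = 0
  ∂Q/∂x - ∂P/∂y = (-6) - (0) = -6.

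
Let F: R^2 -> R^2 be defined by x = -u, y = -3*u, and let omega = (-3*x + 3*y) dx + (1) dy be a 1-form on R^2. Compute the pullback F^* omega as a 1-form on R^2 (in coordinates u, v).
F^* omega = (6*u - 3) du

Using F^*(f dg) = (f ∘ F) d(g ∘ F), substitute each coordinate x_i by F_i(u, v) in f_i, and replace dx_i by d F_i = (∂F_i/∂u) du + (∂F_i/∂v) dv.
  For the x component: f_1(F) = -6*u; d F_1 = (-1) du + (0) dv
  For the y component: f_2(F) = 1; d F_2 = (-3) du + (0) dv
Combining and collecting du, dv coefficients:
  coeff of du: 6*u - 3
  coeff of dv: 0
F^* omega = (6*u - 3) du.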